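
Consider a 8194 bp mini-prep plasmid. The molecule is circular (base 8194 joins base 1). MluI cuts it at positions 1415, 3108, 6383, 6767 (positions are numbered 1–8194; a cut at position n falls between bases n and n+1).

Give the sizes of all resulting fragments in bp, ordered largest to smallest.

3275, 2842, 1693, 384 bp

Circular molecule, 4 cuts → 4 fragments:
  3108 − 1415 = 1693 bp
  6383 − 3108 = 3275 bp
  6767 − 6383 = 384 bp
  wrap: 8194 − 6767 + 1415 = 2842 bp
Sorted largest to smallest: 3275, 2842, 1693, 384 bp.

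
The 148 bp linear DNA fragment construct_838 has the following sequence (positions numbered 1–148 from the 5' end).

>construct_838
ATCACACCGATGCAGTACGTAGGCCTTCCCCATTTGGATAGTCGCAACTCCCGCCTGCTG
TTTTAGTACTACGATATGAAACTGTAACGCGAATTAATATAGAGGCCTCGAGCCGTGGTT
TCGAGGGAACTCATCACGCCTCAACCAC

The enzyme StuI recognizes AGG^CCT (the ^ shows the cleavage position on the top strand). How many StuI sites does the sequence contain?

2

AGGCCT occurs starting at positions 21, 103.
StuI cuts at 2 sites.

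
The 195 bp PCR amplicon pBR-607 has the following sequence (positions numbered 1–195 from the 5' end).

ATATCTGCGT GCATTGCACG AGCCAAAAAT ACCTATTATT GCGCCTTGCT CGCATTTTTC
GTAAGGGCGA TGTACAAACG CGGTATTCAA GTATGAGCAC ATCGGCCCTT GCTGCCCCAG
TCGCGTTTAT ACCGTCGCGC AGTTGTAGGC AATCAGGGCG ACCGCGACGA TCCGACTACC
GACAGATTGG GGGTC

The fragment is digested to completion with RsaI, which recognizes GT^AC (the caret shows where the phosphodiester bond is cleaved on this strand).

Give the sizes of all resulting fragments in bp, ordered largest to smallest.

The RsaI site (GTAC) starts at position 72.
RsaI cuts after base 2 of each site, so after position 73.
Linear molecule, 1 cut → 2 fragments:
  1–73 → 73 bp
  74–195 → 122 bp
Sorted largest to smallest: 122, 73 bp.

122, 73 bp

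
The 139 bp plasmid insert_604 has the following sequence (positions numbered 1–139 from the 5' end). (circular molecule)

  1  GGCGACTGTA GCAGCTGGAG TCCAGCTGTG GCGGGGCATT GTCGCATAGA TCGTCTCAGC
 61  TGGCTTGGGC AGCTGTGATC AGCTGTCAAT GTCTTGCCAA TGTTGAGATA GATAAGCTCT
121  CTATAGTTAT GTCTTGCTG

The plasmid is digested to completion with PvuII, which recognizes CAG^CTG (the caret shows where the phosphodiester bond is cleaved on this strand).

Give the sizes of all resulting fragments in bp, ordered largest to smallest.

71, 34, 13, 11, 10 bp

PvuII sites (CAGCTG) start at positions 12, 23, 57, 70, 80.
PvuII cuts after base 3 of each site, so after positions 14, 25, 59, 72, 82.
Circular molecule, 5 cuts → 5 fragments:
  15–25 → 11 bp
  26–59 → 34 bp
  60–72 → 13 bp
  73–82 → 10 bp
  83–139 then 1–14 → 57 + 14 = 71 bp
Sorted largest to smallest: 71, 34, 13, 11, 10 bp.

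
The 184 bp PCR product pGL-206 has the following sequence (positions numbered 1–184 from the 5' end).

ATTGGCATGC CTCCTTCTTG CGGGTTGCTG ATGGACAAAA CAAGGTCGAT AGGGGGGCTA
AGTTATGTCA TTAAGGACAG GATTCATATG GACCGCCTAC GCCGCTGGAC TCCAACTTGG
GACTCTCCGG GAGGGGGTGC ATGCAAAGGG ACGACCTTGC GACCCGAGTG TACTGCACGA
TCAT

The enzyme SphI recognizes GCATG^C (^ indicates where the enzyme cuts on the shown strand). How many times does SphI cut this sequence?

GCATGC occurs starting at positions 5, 139.
SphI cuts at 2 sites.

2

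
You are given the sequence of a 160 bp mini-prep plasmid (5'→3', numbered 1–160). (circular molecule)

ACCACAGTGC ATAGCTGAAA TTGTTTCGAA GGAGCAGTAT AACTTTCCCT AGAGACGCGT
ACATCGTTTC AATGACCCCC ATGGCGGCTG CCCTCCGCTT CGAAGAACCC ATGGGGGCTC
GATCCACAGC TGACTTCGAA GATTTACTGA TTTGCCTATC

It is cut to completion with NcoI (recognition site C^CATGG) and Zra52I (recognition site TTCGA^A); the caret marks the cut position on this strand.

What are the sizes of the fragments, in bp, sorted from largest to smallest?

50, 50, 30, 24, 6 bp

NcoI sites (CCATGG) start at positions 79, 109.
NcoI cuts after the first base of each site, so after positions 79, 109.
Zra52I sites (TTCGAA) start at positions 25, 99, 135.
Zra52I cuts after base 5 of each site (before the last base), so after positions 29, 103, 139.
Combined cut positions: 29, 79, 103, 109, 139.
Circular molecule, 5 cuts → 5 fragments:
  30–79 → 50 bp
  80–103 → 24 bp
  104–109 → 6 bp
  110–139 → 30 bp
  140–160 then 1–29 → 21 + 29 = 50 bp
Sorted largest to smallest: 50, 50, 30, 24, 6 bp.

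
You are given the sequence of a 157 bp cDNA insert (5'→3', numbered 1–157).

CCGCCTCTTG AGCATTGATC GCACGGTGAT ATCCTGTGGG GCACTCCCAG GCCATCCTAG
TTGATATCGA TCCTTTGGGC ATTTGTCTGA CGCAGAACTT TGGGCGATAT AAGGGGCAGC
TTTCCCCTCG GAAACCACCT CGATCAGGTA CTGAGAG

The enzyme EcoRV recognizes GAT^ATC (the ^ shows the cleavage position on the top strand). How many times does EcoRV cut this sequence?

2

GATATC occurs starting at positions 28, 63.
EcoRV cuts at 2 sites.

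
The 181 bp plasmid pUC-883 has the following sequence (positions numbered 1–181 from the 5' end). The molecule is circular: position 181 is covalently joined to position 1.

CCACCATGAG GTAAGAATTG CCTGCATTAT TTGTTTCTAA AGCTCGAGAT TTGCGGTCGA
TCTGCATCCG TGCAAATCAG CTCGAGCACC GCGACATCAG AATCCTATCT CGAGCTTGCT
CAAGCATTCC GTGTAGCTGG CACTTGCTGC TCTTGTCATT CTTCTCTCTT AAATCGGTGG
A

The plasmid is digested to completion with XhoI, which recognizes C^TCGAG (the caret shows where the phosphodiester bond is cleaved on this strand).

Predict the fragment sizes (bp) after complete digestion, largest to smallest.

115, 38, 28 bp

XhoI sites (CTCGAG) start at positions 43, 81, 109.
XhoI cuts after the first base of each site, so after positions 43, 81, 109.
Circular molecule, 3 cuts → 3 fragments:
  44–81 → 38 bp
  82–109 → 28 bp
  110–181 then 1–43 → 72 + 43 = 115 bp
Sorted largest to smallest: 115, 38, 28 bp.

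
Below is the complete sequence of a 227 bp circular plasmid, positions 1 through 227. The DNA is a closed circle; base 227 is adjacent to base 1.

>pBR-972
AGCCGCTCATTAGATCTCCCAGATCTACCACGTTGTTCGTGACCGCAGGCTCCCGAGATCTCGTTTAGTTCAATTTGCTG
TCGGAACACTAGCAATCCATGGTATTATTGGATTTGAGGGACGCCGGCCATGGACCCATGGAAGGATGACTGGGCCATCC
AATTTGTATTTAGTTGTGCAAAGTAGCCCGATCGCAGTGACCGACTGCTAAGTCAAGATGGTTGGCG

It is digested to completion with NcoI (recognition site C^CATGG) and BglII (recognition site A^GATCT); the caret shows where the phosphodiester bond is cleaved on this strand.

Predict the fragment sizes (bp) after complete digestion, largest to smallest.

NcoI sites (CCATGG) start at positions 97, 128, 136.
NcoI cuts after the first base of each site, so after positions 97, 128, 136.
BglII sites (AGATCT) start at positions 12, 21, 56.
BglII cuts after the first base of each site, so after positions 12, 21, 56.
Combined cut positions: 12, 21, 56, 97, 128, 136.
Circular molecule, 6 cuts → 6 fragments:
  13–21 → 9 bp
  22–56 → 35 bp
  57–97 → 41 bp
  98–128 → 31 bp
  129–136 → 8 bp
  137–227 then 1–12 → 91 + 12 = 103 bp
Sorted largest to smallest: 103, 41, 35, 31, 9, 8 bp.

103, 41, 35, 31, 9, 8 bp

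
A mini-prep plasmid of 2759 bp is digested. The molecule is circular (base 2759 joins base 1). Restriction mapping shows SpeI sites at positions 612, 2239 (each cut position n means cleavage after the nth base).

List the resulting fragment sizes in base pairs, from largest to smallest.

Circular molecule, 2 cuts → 2 fragments:
  2239 − 612 = 1627 bp
  wrap: 2759 − 2239 + 612 = 1132 bp
Sorted largest to smallest: 1627, 1132 bp.

1627, 1132 bp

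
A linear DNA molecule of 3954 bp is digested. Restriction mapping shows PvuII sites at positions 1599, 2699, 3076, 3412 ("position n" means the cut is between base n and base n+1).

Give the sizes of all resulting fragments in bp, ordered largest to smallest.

1599, 1100, 542, 377, 336 bp

Linear molecule, 4 cuts → 5 fragments:
  1599 − 0 = 1599 bp
  2699 − 1599 = 1100 bp
  3076 − 2699 = 377 bp
  3412 − 3076 = 336 bp
  3954 − 3412 = 542 bp
Sorted largest to smallest: 1599, 1100, 542, 377, 336 bp.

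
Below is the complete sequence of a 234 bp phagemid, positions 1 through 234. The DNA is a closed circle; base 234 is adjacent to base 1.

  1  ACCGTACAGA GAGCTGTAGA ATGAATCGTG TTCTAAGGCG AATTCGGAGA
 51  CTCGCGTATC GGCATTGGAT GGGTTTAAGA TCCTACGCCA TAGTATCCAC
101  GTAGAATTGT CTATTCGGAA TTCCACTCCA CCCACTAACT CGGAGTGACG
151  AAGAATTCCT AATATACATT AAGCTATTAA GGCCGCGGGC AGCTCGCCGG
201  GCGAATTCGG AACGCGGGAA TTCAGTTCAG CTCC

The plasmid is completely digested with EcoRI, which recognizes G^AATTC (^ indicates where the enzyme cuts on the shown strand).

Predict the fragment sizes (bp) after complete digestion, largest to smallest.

EcoRI sites (GAATTC) start at positions 40, 118, 153, 203, 218.
EcoRI cuts after the first base of each site, so after positions 40, 118, 153, 203, 218.
Circular molecule, 5 cuts → 5 fragments:
  41–118 → 78 bp
  119–153 → 35 bp
  154–203 → 50 bp
  204–218 → 15 bp
  219–234 then 1–40 → 16 + 40 = 56 bp
Sorted largest to smallest: 78, 56, 50, 35, 15 bp.

78, 56, 50, 35, 15 bp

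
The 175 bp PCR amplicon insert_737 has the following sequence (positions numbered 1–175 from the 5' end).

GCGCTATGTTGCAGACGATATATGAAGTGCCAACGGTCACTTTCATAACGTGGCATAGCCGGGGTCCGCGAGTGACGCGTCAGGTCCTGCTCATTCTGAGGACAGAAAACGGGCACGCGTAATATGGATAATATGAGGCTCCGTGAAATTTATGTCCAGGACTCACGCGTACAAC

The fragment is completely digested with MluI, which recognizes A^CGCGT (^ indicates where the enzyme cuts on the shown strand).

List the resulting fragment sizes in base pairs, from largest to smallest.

75, 50, 40, 10 bp

MluI sites (ACGCGT) start at positions 75, 115, 165.
MluI cuts after the first base of each site, so after positions 75, 115, 165.
Linear molecule, 3 cuts → 4 fragments:
  1–75 → 75 bp
  76–115 → 40 bp
  116–165 → 50 bp
  166–175 → 10 bp
Sorted largest to smallest: 75, 50, 40, 10 bp.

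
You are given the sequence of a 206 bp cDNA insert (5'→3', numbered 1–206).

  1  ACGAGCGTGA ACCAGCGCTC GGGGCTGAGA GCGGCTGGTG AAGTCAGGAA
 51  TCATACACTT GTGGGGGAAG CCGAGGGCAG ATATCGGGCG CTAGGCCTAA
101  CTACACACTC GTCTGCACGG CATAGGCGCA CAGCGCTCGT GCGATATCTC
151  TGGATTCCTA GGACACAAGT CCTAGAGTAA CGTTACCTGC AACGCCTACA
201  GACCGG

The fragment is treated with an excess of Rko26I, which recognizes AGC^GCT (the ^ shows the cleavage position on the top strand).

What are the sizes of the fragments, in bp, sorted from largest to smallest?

118, 72, 16 bp

Rko26I sites (AGCGCT) start at positions 14, 132.
Rko26I cuts after base 3 of each site, so after positions 16, 134.
Linear molecule, 2 cuts → 3 fragments:
  1–16 → 16 bp
  17–134 → 118 bp
  135–206 → 72 bp
Sorted largest to smallest: 118, 72, 16 bp.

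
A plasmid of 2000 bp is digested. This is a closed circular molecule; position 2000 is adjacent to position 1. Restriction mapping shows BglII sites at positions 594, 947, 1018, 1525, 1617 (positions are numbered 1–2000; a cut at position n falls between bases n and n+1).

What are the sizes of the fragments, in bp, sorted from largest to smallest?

Circular molecule, 5 cuts → 5 fragments:
  947 − 594 = 353 bp
  1018 − 947 = 71 bp
  1525 − 1018 = 507 bp
  1617 − 1525 = 92 bp
  wrap: 2000 − 1617 + 594 = 977 bp
Sorted largest to smallest: 977, 507, 353, 92, 71 bp.

977, 507, 353, 92, 71 bp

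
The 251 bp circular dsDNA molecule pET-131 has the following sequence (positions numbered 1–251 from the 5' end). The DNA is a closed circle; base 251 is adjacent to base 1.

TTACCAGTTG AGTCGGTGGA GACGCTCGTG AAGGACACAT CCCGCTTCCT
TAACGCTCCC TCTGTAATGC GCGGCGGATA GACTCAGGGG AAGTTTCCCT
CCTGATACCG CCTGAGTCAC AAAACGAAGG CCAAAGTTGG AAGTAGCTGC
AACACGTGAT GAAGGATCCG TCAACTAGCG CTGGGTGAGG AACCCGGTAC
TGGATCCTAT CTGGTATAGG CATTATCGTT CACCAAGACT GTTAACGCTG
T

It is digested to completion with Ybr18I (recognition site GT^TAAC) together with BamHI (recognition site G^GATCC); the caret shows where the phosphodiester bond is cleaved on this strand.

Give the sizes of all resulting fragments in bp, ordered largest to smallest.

173, 40, 38 bp

The Ybr18I site (GTTAAC) starts at position 241.
Ybr18I cuts after base 2 of each site, so after position 242.
BamHI sites (GGATCC) start at positions 164, 202.
BamHI cuts after the first base of each site, so after positions 164, 202.
Combined cut positions: 164, 202, 242.
Circular molecule, 3 cuts → 3 fragments:
  165–202 → 38 bp
  203–242 → 40 bp
  243–251 then 1–164 → 9 + 164 = 173 bp
Sorted largest to smallest: 173, 40, 38 bp.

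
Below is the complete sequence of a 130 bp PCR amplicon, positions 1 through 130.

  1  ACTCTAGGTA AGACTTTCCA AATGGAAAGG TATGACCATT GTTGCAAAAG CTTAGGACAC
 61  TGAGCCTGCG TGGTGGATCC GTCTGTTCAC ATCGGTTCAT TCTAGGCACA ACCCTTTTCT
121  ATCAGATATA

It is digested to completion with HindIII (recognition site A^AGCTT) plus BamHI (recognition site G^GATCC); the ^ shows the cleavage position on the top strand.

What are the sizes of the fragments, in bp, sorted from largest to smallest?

The HindIII site (AAGCTT) starts at position 48.
HindIII cuts after the first base of each site, so after position 48.
The BamHI site (GGATCC) starts at position 75.
BamHI cuts after the first base of each site, so after position 75.
Combined cut positions: 48, 75.
Linear molecule, 2 cuts → 3 fragments:
  1–48 → 48 bp
  49–75 → 27 bp
  76–130 → 55 bp
Sorted largest to smallest: 55, 48, 27 bp.

55, 48, 27 bp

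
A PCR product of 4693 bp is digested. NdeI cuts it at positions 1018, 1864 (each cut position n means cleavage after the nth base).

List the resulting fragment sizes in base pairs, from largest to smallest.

2829, 1018, 846 bp

Linear molecule, 2 cuts → 3 fragments:
  1018 − 0 = 1018 bp
  1864 − 1018 = 846 bp
  4693 − 1864 = 2829 bp
Sorted largest to smallest: 2829, 1018, 846 bp.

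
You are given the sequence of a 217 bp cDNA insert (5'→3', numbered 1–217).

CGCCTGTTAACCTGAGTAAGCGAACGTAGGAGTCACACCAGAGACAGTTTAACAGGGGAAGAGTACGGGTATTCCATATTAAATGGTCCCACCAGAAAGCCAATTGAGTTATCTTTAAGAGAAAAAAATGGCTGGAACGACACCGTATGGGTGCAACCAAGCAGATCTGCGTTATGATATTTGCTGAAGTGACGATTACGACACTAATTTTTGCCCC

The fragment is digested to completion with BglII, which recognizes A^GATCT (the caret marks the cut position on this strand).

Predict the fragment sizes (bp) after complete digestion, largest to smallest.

The BglII site (AGATCT) starts at position 163.
BglII cuts after the first base of each site, so after position 163.
Linear molecule, 1 cut → 2 fragments:
  1–163 → 163 bp
  164–217 → 54 bp
Sorted largest to smallest: 163, 54 bp.

163, 54 bp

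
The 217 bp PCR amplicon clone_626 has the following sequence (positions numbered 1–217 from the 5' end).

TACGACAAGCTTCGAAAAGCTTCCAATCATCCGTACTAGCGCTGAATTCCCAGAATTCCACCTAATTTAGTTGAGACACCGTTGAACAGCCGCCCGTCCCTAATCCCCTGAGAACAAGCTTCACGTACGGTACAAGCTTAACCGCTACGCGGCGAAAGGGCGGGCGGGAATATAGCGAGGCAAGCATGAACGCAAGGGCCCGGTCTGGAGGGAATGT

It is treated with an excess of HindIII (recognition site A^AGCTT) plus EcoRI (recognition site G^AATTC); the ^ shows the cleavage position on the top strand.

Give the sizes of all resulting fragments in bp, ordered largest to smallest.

83, 63, 27, 18, 10, 9, 7 bp

HindIII sites (AAGCTT) start at positions 7, 17, 116, 134.
HindIII cuts after the first base of each site, so after positions 7, 17, 116, 134.
EcoRI sites (GAATTC) start at positions 44, 53.
EcoRI cuts after the first base of each site, so after positions 44, 53.
Combined cut positions: 7, 17, 44, 53, 116, 134.
Linear molecule, 6 cuts → 7 fragments:
  1–7 → 7 bp
  8–17 → 10 bp
  18–44 → 27 bp
  45–53 → 9 bp
  54–116 → 63 bp
  117–134 → 18 bp
  135–217 → 83 bp
Sorted largest to smallest: 83, 63, 27, 18, 10, 9, 7 bp.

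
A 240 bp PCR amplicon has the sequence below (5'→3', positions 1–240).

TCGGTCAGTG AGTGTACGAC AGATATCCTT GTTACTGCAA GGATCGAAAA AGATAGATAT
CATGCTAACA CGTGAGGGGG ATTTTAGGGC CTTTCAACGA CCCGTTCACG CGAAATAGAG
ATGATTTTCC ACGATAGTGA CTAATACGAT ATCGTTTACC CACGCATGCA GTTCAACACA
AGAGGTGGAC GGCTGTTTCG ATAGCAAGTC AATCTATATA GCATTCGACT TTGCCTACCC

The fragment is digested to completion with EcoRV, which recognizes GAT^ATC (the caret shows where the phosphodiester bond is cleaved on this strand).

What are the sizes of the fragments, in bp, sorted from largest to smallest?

EcoRV sites (GATATC) start at positions 22, 56, 148.
EcoRV cuts after base 3 of each site, so after positions 24, 58, 150.
Linear molecule, 3 cuts → 4 fragments:
  1–24 → 24 bp
  25–58 → 34 bp
  59–150 → 92 bp
  151–240 → 90 bp
Sorted largest to smallest: 92, 90, 34, 24 bp.

92, 90, 34, 24 bp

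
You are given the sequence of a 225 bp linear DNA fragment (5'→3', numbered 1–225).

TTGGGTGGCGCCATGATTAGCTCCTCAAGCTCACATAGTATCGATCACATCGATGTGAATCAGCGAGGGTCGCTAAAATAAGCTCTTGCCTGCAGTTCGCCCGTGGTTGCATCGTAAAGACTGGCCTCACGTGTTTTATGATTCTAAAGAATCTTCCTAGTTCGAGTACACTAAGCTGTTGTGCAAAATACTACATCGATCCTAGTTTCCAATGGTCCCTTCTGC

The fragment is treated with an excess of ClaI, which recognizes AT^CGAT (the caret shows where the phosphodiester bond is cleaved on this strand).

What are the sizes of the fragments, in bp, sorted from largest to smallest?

ClaI sites (ATCGAT) start at positions 40, 49, 195.
ClaI cuts after base 2 of each site, so after positions 41, 50, 196.
Linear molecule, 3 cuts → 4 fragments:
  1–41 → 41 bp
  42–50 → 9 bp
  51–196 → 146 bp
  197–225 → 29 bp
Sorted largest to smallest: 146, 41, 29, 9 bp.

146, 41, 29, 9 bp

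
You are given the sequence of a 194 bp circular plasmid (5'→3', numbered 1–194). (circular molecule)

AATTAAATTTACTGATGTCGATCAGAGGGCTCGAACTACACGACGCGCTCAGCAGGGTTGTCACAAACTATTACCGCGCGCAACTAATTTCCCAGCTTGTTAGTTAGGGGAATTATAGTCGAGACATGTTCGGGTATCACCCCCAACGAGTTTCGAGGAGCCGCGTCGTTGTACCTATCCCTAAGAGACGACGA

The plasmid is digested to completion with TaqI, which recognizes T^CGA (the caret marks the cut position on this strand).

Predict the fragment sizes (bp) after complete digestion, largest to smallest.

TaqI sites (TCGA) start at positions 18, 31, 119, 153.
TaqI cuts after the first base of each site, so after positions 18, 31, 119, 153.
Circular molecule, 4 cuts → 4 fragments:
  19–31 → 13 bp
  32–119 → 88 bp
  120–153 → 34 bp
  154–194 then 1–18 → 41 + 18 = 59 bp
Sorted largest to smallest: 88, 59, 34, 13 bp.

88, 59, 34, 13 bp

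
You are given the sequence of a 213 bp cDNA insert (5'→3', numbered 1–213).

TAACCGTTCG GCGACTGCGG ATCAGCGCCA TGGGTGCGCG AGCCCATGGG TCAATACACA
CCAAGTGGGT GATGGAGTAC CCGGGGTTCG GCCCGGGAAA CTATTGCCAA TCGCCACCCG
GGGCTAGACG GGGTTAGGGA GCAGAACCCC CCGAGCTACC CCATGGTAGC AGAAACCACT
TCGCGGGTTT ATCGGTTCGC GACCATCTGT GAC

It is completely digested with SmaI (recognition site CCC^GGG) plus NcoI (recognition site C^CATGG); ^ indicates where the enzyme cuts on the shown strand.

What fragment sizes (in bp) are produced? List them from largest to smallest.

52, 42, 38, 28, 25, 16, 12 bp

SmaI sites (CCCGGG) start at positions 80, 92, 117.
SmaI cuts after base 3 of each site, so after positions 82, 94, 119.
NcoI sites (CCATGG) start at positions 28, 44, 161.
NcoI cuts after the first base of each site, so after positions 28, 44, 161.
Combined cut positions: 28, 44, 82, 94, 119, 161.
Linear molecule, 6 cuts → 7 fragments:
  1–28 → 28 bp
  29–44 → 16 bp
  45–82 → 38 bp
  83–94 → 12 bp
  95–119 → 25 bp
  120–161 → 42 bp
  162–213 → 52 bp
Sorted largest to smallest: 52, 42, 38, 28, 25, 16, 12 bp.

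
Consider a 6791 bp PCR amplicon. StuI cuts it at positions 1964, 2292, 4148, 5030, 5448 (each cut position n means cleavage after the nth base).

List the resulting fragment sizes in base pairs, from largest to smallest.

Linear molecule, 5 cuts → 6 fragments:
  1964 − 0 = 1964 bp
  2292 − 1964 = 328 bp
  4148 − 2292 = 1856 bp
  5030 − 4148 = 882 bp
  5448 − 5030 = 418 bp
  6791 − 5448 = 1343 bp
Sorted largest to smallest: 1964, 1856, 1343, 882, 418, 328 bp.

1964, 1856, 1343, 882, 418, 328 bp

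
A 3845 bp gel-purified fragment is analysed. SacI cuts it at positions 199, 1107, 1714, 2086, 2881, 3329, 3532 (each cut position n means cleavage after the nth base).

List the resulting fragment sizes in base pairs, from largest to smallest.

908, 795, 607, 448, 372, 313, 203, 199 bp

Linear molecule, 7 cuts → 8 fragments:
  199 − 0 = 199 bp
  1107 − 199 = 908 bp
  1714 − 1107 = 607 bp
  2086 − 1714 = 372 bp
  2881 − 2086 = 795 bp
  3329 − 2881 = 448 bp
  3532 − 3329 = 203 bp
  3845 − 3532 = 313 bp
Sorted largest to smallest: 908, 795, 607, 448, 372, 313, 203, 199 bp.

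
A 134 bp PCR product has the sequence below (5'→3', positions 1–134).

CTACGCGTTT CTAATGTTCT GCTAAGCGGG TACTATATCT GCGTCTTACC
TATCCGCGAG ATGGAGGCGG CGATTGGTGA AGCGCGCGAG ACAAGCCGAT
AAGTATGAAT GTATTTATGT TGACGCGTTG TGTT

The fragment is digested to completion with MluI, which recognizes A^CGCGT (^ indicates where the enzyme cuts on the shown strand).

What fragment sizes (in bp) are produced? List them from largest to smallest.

120, 11, 3 bp

MluI sites (ACGCGT) start at positions 3, 123.
MluI cuts after the first base of each site, so after positions 3, 123.
Linear molecule, 2 cuts → 3 fragments:
  1–3 → 3 bp
  4–123 → 120 bp
  124–134 → 11 bp
Sorted largest to smallest: 120, 11, 3 bp.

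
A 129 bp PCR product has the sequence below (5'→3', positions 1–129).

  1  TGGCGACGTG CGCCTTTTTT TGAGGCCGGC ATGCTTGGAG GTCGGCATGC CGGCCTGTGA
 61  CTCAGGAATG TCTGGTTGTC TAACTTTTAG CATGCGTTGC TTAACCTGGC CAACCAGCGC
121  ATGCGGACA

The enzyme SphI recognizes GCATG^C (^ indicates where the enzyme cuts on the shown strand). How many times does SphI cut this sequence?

4

GCATGC occurs starting at positions 29, 45, 90, 119.
SphI cuts at 4 sites.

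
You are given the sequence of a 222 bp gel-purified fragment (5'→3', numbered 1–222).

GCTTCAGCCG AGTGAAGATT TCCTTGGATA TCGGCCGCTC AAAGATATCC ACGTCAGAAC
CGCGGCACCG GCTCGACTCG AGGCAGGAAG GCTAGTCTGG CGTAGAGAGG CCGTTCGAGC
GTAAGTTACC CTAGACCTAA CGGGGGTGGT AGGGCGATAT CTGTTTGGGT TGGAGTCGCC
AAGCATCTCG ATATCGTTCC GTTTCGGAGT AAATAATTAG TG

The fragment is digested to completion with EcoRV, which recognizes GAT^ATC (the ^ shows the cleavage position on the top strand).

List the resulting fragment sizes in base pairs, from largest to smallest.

EcoRV sites (GATATC) start at positions 27, 44, 156, 190.
EcoRV cuts after base 3 of each site, so after positions 29, 46, 158, 192.
Linear molecule, 4 cuts → 5 fragments:
  1–29 → 29 bp
  30–46 → 17 bp
  47–158 → 112 bp
  159–192 → 34 bp
  193–222 → 30 bp
Sorted largest to smallest: 112, 34, 30, 29, 17 bp.

112, 34, 30, 29, 17 bp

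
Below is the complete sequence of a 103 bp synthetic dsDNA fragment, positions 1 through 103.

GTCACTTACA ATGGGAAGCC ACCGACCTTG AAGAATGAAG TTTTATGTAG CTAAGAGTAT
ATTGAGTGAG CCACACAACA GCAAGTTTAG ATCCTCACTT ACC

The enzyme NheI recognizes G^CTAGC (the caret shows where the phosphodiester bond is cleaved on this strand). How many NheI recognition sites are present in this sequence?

0

No occurrence of GCTAGC is present in the sequence.
NheI does not cut: 0 sites.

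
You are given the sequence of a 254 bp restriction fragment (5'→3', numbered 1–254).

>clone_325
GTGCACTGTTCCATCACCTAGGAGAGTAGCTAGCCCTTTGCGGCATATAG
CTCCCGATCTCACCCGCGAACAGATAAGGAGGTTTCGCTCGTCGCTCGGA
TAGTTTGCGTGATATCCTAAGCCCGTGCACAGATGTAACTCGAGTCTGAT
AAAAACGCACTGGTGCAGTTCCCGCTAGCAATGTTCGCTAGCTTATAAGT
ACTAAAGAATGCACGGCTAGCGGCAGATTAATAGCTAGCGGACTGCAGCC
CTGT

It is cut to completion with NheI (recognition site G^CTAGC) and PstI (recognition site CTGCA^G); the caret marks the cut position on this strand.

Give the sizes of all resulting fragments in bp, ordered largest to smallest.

145, 29, 29, 18, 13, 13, 7 bp

NheI sites (GCTAGC) start at positions 29, 174, 187, 216, 234.
NheI cuts after the first base of each site, so after positions 29, 174, 187, 216, 234.
The PstI site (CTGCAG) starts at position 243.
PstI cuts after base 5 of each site (before the last base), so after position 247.
Combined cut positions: 29, 174, 187, 216, 234, 247.
Linear molecule, 6 cuts → 7 fragments:
  1–29 → 29 bp
  30–174 → 145 bp
  175–187 → 13 bp
  188–216 → 29 bp
  217–234 → 18 bp
  235–247 → 13 bp
  248–254 → 7 bp
Sorted largest to smallest: 145, 29, 29, 18, 13, 13, 7 bp.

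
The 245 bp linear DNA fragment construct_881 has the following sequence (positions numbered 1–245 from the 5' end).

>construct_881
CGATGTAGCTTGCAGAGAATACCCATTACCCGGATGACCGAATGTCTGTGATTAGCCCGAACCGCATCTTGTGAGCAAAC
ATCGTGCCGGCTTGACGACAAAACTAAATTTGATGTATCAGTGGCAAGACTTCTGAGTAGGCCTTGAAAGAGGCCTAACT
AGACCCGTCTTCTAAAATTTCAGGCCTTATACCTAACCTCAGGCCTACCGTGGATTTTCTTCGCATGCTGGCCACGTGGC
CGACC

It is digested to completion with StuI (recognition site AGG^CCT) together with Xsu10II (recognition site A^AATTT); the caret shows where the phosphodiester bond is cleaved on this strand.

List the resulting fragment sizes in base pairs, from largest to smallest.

106, 42, 35, 22, 19, 12, 9 bp

StuI sites (AGGCCT) start at positions 139, 151, 182, 201.
StuI cuts after base 3 of each site, so after positions 141, 153, 184, 203.
Xsu10II sites (AAATTT) start at positions 106, 175.
Xsu10II cuts after the first base of each site, so after positions 106, 175.
Combined cut positions: 106, 141, 153, 175, 184, 203.
Linear molecule, 6 cuts → 7 fragments:
  1–106 → 106 bp
  107–141 → 35 bp
  142–153 → 12 bp
  154–175 → 22 bp
  176–184 → 9 bp
  185–203 → 19 bp
  204–245 → 42 bp
Sorted largest to smallest: 106, 42, 35, 22, 19, 12, 9 bp.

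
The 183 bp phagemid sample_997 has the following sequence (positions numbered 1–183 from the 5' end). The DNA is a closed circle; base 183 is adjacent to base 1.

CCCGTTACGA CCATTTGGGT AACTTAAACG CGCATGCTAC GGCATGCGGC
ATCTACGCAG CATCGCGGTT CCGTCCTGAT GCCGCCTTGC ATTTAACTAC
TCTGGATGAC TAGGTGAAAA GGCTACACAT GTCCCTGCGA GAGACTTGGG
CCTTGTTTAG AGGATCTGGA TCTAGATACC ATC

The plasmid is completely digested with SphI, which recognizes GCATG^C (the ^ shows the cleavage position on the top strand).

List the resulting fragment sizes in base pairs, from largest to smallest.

SphI sites (GCATGC) start at positions 32, 42.
SphI cuts after base 5 of each site (before the last base), so after positions 36, 46.
Circular molecule, 2 cuts → 2 fragments:
  37–46 → 10 bp
  47–183 then 1–36 → 137 + 36 = 173 bp
Sorted largest to smallest: 173, 10 bp.

173, 10 bp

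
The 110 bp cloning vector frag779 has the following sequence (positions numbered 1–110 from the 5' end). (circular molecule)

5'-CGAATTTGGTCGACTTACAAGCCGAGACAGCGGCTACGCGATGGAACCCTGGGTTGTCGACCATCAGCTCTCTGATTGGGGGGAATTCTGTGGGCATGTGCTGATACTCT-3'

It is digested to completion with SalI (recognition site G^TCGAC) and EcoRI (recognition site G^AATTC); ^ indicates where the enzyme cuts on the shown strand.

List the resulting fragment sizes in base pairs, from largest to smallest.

47, 36, 27 bp

SalI sites (GTCGAC) start at positions 9, 56.
SalI cuts after the first base of each site, so after positions 9, 56.
The EcoRI site (GAATTC) starts at position 83.
EcoRI cuts after the first base of each site, so after position 83.
Combined cut positions: 9, 56, 83.
Circular molecule, 3 cuts → 3 fragments:
  10–56 → 47 bp
  57–83 → 27 bp
  84–110 then 1–9 → 27 + 9 = 36 bp
Sorted largest to smallest: 47, 36, 27 bp.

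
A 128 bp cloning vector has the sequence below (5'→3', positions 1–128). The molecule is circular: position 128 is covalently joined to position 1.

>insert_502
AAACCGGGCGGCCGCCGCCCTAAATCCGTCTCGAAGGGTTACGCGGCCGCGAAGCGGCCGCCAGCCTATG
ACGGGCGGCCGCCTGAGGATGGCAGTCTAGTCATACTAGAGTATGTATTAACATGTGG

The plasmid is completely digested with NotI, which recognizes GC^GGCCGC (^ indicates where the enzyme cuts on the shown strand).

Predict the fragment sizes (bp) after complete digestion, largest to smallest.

61, 35, 21, 11 bp

NotI sites (GCGGCCGC) start at positions 8, 43, 54, 75.
NotI cuts after base 2 of each site, so after positions 9, 44, 55, 76.
Circular molecule, 4 cuts → 4 fragments:
  10–44 → 35 bp
  45–55 → 11 bp
  56–76 → 21 bp
  77–128 then 1–9 → 52 + 9 = 61 bp
Sorted largest to smallest: 61, 35, 21, 11 bp.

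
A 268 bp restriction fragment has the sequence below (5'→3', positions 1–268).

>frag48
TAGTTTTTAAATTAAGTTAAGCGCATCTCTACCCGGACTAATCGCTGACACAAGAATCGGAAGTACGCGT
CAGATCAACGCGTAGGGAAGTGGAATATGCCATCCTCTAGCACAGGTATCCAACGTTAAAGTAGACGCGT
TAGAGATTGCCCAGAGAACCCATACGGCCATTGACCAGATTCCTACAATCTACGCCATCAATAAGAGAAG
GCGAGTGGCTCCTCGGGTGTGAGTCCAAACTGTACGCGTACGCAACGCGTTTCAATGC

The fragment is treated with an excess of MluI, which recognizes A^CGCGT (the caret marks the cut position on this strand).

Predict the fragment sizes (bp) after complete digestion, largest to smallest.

109, 65, 57, 13, 13, 11 bp

MluI sites (ACGCGT) start at positions 65, 78, 135, 244, 255.
MluI cuts after the first base of each site, so after positions 65, 78, 135, 244, 255.
Linear molecule, 5 cuts → 6 fragments:
  1–65 → 65 bp
  66–78 → 13 bp
  79–135 → 57 bp
  136–244 → 109 bp
  245–255 → 11 bp
  256–268 → 13 bp
Sorted largest to smallest: 109, 65, 57, 13, 13, 11 bp.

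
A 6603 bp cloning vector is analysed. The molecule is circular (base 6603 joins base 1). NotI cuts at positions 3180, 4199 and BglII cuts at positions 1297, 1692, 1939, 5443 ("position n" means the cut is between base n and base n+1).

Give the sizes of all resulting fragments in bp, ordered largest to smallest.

Combined cut positions (sorted): 1297, 1692, 1939, 3180, 4199, 5443.
Circular molecule, 6 cuts → 6 fragments:
  1692 − 1297 = 395 bp
  1939 − 1692 = 247 bp
  3180 − 1939 = 1241 bp
  4199 − 3180 = 1019 bp
  5443 − 4199 = 1244 bp
  wrap: 6603 − 5443 + 1297 = 2457 bp
Sorted largest to smallest: 2457, 1244, 1241, 1019, 395, 247 bp.

2457, 1244, 1241, 1019, 395, 247 bp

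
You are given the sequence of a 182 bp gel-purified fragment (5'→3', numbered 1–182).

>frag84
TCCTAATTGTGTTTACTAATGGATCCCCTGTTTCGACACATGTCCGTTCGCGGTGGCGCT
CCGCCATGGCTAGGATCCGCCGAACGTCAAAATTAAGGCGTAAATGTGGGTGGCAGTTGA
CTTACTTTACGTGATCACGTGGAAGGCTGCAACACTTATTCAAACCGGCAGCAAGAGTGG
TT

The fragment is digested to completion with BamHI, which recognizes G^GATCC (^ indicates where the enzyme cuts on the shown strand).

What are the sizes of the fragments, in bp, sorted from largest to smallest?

109, 52, 21 bp

BamHI sites (GGATCC) start at positions 21, 73.
BamHI cuts after the first base of each site, so after positions 21, 73.
Linear molecule, 2 cuts → 3 fragments:
  1–21 → 21 bp
  22–73 → 52 bp
  74–182 → 109 bp
Sorted largest to smallest: 109, 52, 21 bp.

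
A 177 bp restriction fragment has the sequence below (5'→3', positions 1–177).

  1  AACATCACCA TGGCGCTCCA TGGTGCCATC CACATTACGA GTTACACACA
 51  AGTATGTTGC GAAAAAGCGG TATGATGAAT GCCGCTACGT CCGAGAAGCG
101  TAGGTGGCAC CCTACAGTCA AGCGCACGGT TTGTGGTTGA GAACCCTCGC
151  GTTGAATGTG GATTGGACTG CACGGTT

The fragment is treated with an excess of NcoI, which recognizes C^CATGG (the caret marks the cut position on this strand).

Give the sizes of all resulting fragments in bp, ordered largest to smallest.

NcoI sites (CCATGG) start at positions 8, 18.
NcoI cuts after the first base of each site, so after positions 8, 18.
Linear molecule, 2 cuts → 3 fragments:
  1–8 → 8 bp
  9–18 → 10 bp
  19–177 → 159 bp
Sorted largest to smallest: 159, 10, 8 bp.

159, 10, 8 bp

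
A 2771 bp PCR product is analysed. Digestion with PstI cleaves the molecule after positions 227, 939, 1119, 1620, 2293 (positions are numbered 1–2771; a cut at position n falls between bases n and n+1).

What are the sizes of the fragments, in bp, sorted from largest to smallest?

712, 673, 501, 478, 227, 180 bp

Linear molecule, 5 cuts → 6 fragments:
  227 − 0 = 227 bp
  939 − 227 = 712 bp
  1119 − 939 = 180 bp
  1620 − 1119 = 501 bp
  2293 − 1620 = 673 bp
  2771 − 2293 = 478 bp
Sorted largest to smallest: 712, 673, 501, 478, 227, 180 bp.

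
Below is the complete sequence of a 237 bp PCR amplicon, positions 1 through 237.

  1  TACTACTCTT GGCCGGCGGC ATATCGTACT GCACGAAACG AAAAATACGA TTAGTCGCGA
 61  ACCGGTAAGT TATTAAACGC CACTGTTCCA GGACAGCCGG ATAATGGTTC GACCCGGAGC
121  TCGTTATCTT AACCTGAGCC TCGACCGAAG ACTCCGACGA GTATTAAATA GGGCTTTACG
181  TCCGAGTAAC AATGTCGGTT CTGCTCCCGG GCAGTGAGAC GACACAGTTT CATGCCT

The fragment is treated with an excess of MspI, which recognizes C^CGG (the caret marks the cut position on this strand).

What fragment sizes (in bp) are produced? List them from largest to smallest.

MspI sites (CCGG) start at positions 13, 62, 97, 114, 207.
MspI cuts after the first base of each site, so after positions 13, 62, 97, 114, 207.
Linear molecule, 5 cuts → 6 fragments:
  1–13 → 13 bp
  14–62 → 49 bp
  63–97 → 35 bp
  98–114 → 17 bp
  115–207 → 93 bp
  208–237 → 30 bp
Sorted largest to smallest: 93, 49, 35, 30, 17, 13 bp.

93, 49, 35, 30, 17, 13 bp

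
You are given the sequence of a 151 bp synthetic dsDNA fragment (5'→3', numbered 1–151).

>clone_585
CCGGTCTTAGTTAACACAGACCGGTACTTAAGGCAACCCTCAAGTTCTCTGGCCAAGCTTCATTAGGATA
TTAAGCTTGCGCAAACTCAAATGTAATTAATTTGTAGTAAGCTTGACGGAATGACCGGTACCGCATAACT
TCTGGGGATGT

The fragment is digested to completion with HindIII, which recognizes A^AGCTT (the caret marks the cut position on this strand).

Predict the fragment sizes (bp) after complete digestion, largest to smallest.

HindIII sites (AAGCTT) start at positions 55, 73, 109.
HindIII cuts after the first base of each site, so after positions 55, 73, 109.
Linear molecule, 3 cuts → 4 fragments:
  1–55 → 55 bp
  56–73 → 18 bp
  74–109 → 36 bp
  110–151 → 42 bp
Sorted largest to smallest: 55, 42, 36, 18 bp.

55, 42, 36, 18 bp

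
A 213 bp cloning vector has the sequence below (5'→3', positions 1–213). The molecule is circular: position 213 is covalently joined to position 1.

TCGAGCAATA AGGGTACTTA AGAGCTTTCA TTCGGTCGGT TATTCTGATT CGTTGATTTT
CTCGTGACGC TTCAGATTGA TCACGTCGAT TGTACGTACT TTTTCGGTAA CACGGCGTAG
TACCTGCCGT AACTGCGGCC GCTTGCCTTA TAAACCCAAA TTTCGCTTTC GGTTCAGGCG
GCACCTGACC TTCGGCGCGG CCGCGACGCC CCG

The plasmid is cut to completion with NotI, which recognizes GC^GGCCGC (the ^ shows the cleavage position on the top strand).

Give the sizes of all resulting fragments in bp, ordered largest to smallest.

151, 62 bp

NotI sites (GCGGCCGC) start at positions 135, 197.
NotI cuts after base 2 of each site, so after positions 136, 198.
Circular molecule, 2 cuts → 2 fragments:
  137–198 → 62 bp
  199–213 then 1–136 → 15 + 136 = 151 bp
Sorted largest to smallest: 151, 62 bp.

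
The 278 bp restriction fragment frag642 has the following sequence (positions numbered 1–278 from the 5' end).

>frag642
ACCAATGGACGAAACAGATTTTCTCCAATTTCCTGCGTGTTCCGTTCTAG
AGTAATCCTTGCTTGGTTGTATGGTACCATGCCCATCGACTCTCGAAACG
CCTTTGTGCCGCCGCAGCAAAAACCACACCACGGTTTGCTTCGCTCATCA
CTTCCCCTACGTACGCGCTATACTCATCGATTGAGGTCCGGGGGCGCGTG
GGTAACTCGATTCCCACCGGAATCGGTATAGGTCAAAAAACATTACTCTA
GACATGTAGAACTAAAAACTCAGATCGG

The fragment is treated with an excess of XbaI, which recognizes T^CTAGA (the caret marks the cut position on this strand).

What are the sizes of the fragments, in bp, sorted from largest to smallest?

201, 46, 31 bp

XbaI sites (TCTAGA) start at positions 46, 247.
XbaI cuts after the first base of each site, so after positions 46, 247.
Linear molecule, 2 cuts → 3 fragments:
  1–46 → 46 bp
  47–247 → 201 bp
  248–278 → 31 bp
Sorted largest to smallest: 201, 46, 31 bp.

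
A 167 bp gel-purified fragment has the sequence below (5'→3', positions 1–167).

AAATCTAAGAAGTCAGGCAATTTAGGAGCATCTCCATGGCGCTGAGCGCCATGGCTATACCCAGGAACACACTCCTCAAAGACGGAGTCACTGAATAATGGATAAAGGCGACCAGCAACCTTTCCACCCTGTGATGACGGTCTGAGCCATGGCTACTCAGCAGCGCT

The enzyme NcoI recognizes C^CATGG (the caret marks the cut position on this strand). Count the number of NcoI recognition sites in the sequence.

3

CCATGG occurs starting at positions 34, 49, 147.
NcoI cuts at 3 sites.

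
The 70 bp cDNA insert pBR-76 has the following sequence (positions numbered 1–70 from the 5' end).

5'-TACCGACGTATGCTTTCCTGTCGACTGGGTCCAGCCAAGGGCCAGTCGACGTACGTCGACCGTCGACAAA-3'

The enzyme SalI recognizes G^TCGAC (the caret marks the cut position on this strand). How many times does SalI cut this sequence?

4

GTCGAC occurs starting at positions 20, 45, 55, 62.
SalI cuts at 4 sites.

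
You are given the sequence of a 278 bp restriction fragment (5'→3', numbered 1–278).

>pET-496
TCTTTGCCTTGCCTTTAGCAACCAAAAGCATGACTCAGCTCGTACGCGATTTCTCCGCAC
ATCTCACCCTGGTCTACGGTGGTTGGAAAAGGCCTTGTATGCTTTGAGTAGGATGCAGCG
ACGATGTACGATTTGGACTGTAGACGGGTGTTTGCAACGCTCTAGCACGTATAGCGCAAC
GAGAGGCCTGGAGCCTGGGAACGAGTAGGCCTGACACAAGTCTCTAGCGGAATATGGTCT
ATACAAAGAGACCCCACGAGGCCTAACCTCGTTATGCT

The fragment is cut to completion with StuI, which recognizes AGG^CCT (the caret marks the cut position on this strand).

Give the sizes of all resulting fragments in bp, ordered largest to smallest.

StuI sites (AGGCCT) start at positions 90, 184, 207, 259.
StuI cuts after base 3 of each site, so after positions 92, 186, 209, 261.
Linear molecule, 4 cuts → 5 fragments:
  1–92 → 92 bp
  93–186 → 94 bp
  187–209 → 23 bp
  210–261 → 52 bp
  262–278 → 17 bp
Sorted largest to smallest: 94, 92, 52, 23, 17 bp.

94, 92, 52, 23, 17 bp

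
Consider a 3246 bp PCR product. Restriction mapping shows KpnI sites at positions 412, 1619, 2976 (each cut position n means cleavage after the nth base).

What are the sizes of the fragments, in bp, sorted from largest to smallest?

Linear molecule, 3 cuts → 4 fragments:
  412 − 0 = 412 bp
  1619 − 412 = 1207 bp
  2976 − 1619 = 1357 bp
  3246 − 2976 = 270 bp
Sorted largest to smallest: 1357, 1207, 412, 270 bp.

1357, 1207, 412, 270 bp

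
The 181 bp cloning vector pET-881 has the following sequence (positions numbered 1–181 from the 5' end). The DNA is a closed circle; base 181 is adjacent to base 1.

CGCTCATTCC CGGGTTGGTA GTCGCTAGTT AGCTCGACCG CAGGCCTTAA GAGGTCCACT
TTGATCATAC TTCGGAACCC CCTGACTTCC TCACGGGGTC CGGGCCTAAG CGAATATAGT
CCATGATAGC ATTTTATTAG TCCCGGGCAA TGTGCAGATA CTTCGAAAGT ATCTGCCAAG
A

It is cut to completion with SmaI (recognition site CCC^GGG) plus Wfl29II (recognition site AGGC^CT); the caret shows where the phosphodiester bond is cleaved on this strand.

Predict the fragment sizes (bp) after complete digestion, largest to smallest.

SmaI sites (CCCGGG) start at positions 9, 142.
SmaI cuts after base 3 of each site, so after positions 11, 144.
The Wfl29II site (AGGCCT) starts at position 42.
Wfl29II cuts after base 4 of each site, so after position 45.
Combined cut positions: 11, 45, 144.
Circular molecule, 3 cuts → 3 fragments:
  12–45 → 34 bp
  46–144 → 99 bp
  145–181 then 1–11 → 37 + 11 = 48 bp
Sorted largest to smallest: 99, 48, 34 bp.

99, 48, 34 bp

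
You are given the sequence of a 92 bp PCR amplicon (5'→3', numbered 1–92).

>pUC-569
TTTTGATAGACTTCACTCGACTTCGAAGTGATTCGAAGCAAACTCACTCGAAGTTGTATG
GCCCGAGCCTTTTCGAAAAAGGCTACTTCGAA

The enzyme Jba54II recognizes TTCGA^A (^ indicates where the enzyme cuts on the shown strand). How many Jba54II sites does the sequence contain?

TTCGAA occurs starting at positions 22, 32, 72, 87.
Jba54II cuts at 4 sites.

4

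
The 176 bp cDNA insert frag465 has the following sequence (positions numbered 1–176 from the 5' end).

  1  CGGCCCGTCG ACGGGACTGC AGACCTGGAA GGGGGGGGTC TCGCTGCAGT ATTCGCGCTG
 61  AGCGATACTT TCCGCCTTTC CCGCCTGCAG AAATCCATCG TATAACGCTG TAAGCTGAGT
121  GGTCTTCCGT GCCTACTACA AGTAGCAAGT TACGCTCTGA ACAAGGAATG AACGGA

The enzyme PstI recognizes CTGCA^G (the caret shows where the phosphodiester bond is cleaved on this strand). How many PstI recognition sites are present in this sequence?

CTGCAG occurs starting at positions 17, 44, 85.
PstI cuts at 3 sites.

3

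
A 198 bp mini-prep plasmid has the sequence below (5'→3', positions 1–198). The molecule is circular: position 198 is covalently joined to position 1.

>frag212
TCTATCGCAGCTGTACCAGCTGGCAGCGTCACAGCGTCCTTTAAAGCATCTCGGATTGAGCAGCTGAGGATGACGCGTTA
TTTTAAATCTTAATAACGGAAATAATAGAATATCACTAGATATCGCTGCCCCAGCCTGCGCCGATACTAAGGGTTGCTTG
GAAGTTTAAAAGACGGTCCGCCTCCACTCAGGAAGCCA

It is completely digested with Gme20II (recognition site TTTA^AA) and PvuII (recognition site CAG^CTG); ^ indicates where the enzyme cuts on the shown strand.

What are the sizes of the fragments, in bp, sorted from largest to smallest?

83, 40, 24, 22, 20, 9 bp

Gme20II sites (TTTAAA) start at positions 40, 82, 165.
Gme20II cuts after base 4 of each site, so after positions 43, 85, 168.
PvuII sites (CAGCTG) start at positions 8, 17, 61.
PvuII cuts after base 3 of each site, so after positions 10, 19, 63.
Combined cut positions: 10, 19, 43, 63, 85, 168.
Circular molecule, 6 cuts → 6 fragments:
  11–19 → 9 bp
  20–43 → 24 bp
  44–63 → 20 bp
  64–85 → 22 bp
  86–168 → 83 bp
  169–198 then 1–10 → 30 + 10 = 40 bp
Sorted largest to smallest: 83, 40, 24, 22, 20, 9 bp.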